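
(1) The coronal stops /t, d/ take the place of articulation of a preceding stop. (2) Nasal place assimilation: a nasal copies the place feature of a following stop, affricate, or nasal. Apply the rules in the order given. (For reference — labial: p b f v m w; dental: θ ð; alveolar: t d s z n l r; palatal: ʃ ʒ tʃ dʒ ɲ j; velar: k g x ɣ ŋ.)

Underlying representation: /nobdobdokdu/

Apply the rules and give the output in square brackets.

[nobbobbokgu]

Rule 1: /d/ after /b/ (labial) → [b]
Rule 1: /d/ after /b/ (labial) → [b]
Rule 1: /d/ after /k/ (velar) → [g]
After rule 1: nobbobbokgu
Rule 2: no segment meets the rule's conditions; no change.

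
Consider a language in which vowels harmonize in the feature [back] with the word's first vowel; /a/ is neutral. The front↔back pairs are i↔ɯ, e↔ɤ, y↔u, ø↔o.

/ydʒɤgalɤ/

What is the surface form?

/ɤ/ harmonizes with /y/ ([-back]) → [e]
/ɤ/ harmonizes with /y/ ([-back]) → [e]

[ydʒegale]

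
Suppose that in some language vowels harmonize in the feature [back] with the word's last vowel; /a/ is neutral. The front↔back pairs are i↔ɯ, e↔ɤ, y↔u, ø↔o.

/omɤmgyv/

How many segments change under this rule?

2

/o/ harmonizes with /y/ ([-back]) → [ø]
/ɤ/ harmonizes with /y/ ([-back]) → [e]
2 segments change.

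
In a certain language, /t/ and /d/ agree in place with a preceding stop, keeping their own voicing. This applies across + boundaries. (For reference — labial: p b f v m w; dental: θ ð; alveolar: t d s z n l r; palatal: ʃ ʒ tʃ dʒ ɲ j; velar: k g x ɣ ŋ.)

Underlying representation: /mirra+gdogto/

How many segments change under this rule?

2

/d/ after /g/ (velar) → [g]
/t/ after /g/ (velar) → [k]
2 segments change.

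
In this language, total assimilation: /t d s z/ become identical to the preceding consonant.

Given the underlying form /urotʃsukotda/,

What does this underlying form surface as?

/s/ after /tʃ/ → [tʃ] (total assimilation)
/d/ after /t/ → [t] (total assimilation)

[urotʃtʃukotta]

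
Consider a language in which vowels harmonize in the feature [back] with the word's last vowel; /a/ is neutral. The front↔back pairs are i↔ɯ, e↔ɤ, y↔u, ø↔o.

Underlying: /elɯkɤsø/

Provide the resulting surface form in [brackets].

/ɯ/ harmonizes with /ø/ ([-back]) → [i]
/ɤ/ harmonizes with /ø/ ([-back]) → [e]

[elikesø]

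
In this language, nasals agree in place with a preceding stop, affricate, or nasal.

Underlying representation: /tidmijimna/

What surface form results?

[tidnijimma]

/m/ after /d/ (alveolar) → [n]
/n/ after /m/ (labial) → [m]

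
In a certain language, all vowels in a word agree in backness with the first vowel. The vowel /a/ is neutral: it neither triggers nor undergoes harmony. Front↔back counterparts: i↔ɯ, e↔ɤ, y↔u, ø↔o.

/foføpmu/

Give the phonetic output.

[fofopmu]

/ø/ harmonizes with /o/ ([+back]) → [o]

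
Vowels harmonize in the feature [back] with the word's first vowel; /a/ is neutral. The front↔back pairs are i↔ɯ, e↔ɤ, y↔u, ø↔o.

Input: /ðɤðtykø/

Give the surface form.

/y/ harmonizes with /ɤ/ ([+back]) → [u]
/ø/ harmonizes with /ɤ/ ([+back]) → [o]

[ðɤðtuko]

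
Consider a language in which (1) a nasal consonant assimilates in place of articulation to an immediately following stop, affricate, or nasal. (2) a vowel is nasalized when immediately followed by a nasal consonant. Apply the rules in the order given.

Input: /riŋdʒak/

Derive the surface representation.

[rĩɲdʒak]

Rule 1: /ŋ/ before /dʒ/ (palatal) → [ɲ]
After rule 1: riɲdʒak
Rule 2: /i/ before nasal /ɲ/ → [ĩ]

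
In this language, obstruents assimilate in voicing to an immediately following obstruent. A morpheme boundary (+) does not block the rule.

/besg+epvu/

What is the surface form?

[bezg+ebvu]

/s/ before /g/ (voiced) → [z]
/p/ before /v/ (voiced) → [b]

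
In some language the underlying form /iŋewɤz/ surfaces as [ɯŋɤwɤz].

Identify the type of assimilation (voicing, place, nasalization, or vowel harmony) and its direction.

vowel harmony, regressive

/i/→[ɯ] /e/→[ɤ].
Vowels agree with the last vowel, so the harmony is regressive.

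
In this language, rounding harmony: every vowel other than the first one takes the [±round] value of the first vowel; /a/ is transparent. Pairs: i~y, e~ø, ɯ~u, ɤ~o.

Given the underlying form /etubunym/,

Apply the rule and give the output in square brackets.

/u/ harmonizes with /e/ ([-round]) → [ɯ]
/u/ harmonizes with /e/ ([-round]) → [ɯ]
/y/ harmonizes with /e/ ([-round]) → [i]

[etɯbɯnim]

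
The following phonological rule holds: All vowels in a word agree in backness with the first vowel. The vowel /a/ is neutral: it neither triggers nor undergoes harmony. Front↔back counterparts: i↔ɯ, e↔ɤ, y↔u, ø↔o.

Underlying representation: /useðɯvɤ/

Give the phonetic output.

/e/ harmonizes with /u/ ([+back]) → [ɤ]

[usɤðɯvɤ]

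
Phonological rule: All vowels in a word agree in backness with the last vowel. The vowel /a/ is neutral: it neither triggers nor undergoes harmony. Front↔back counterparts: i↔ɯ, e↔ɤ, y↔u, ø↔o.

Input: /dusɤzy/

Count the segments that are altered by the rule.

/u/ harmonizes with /y/ ([-back]) → [y]
/ɤ/ harmonizes with /y/ ([-back]) → [e]
2 segments change.

2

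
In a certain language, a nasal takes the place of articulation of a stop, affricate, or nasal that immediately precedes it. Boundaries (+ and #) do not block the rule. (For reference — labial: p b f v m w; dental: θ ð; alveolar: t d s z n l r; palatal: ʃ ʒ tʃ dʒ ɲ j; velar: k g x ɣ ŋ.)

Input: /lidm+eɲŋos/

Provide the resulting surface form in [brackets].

[lidn+eɲɲos]

/m/ after /d/ (alveolar) → [n]
/ŋ/ after /ɲ/ (palatal) → [ɲ]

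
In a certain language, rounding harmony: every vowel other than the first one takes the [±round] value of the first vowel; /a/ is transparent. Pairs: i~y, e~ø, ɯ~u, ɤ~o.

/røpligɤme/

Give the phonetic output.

[røplygomø]

/i/ harmonizes with /ø/ ([+round]) → [y]
/ɤ/ harmonizes with /ø/ ([+round]) → [o]
/e/ harmonizes with /ø/ ([+round]) → [ø]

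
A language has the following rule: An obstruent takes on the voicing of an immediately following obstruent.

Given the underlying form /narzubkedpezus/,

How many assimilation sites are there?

2

/b/ before /k/ (voiceless) → [p]
/d/ before /p/ (voiceless) → [t]
2 segments change.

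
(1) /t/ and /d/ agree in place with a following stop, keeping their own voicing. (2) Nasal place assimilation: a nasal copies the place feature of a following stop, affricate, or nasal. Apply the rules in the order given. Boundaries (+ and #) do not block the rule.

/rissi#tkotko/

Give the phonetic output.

[rissi#kkokko]

Rule 1: /t/ before /k/ (velar) → [k]
Rule 1: /t/ before /k/ (velar) → [k]
After rule 1: rissi#kkokko
Rule 2: no segment meets the rule's conditions; no change.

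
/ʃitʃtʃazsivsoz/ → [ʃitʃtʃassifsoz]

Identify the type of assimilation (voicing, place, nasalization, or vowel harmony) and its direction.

/z/→[s] /v/→[f].
Each target copies a feature from the following segment, so the direction is regressive.

voicing assimilation, regressive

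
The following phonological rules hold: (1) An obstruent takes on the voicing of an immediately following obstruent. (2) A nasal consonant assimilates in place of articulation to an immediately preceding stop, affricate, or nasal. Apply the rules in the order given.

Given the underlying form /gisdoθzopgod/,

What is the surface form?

Rule 1: /s/ before /d/ (voiced) → [z]
Rule 1: /θ/ before /z/ (voiced) → [ð]
Rule 1: /p/ before /g/ (voiced) → [b]
After rule 1: gizdoðzobgod
Rule 2: no segment meets the rule's conditions; no change.

[gizdoðzobgod]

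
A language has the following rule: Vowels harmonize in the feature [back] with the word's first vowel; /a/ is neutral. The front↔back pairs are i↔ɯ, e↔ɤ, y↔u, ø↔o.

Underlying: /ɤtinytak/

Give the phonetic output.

[ɤtɯnutak]

/i/ harmonizes with /ɤ/ ([+back]) → [ɯ]
/y/ harmonizes with /ɤ/ ([+back]) → [u]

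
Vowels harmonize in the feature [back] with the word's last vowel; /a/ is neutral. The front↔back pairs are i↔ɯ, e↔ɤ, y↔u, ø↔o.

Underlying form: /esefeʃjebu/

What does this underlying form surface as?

/e/ harmonizes with /u/ ([+back]) → [ɤ]
/e/ harmonizes with /u/ ([+back]) → [ɤ]
/e/ harmonizes with /u/ ([+back]) → [ɤ]
/e/ harmonizes with /u/ ([+back]) → [ɤ]

[ɤsɤfɤʃjɤbu]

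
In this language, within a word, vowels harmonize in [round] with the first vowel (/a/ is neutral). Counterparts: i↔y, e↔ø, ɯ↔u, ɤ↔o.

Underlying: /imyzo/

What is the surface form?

[imizɤ]

/y/ harmonizes with /i/ ([-round]) → [i]
/o/ harmonizes with /i/ ([-round]) → [ɤ]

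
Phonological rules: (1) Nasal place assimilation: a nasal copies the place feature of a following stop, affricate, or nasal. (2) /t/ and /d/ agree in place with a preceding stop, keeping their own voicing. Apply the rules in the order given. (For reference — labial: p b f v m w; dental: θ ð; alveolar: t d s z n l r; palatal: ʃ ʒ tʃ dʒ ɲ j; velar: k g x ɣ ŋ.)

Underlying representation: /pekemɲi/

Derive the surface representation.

Rule 1: /m/ before /ɲ/ (palatal) → [ɲ]
After rule 1: pekeɲɲi
Rule 2: no segment meets the rule's conditions; no change.

[pekeɲɲi]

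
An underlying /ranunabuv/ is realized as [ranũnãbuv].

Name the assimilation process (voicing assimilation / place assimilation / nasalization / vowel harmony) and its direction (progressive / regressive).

/u/→[ũ] /a/→[ã].
Each target copies a feature from the preceding segment, so the direction is progressive.

nasalization, progressive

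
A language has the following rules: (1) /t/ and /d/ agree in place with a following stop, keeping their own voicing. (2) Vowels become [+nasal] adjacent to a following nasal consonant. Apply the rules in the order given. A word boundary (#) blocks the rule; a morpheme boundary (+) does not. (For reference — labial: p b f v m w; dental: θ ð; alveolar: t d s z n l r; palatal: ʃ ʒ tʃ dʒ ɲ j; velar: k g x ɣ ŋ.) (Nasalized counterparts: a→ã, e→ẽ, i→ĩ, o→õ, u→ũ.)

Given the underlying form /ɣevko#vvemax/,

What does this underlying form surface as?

[ɣevko#vvẽmax]

Rule 1: no segment meets the rule's conditions; no change.
After rule 1: ɣevko#vvemax
Rule 2: /e/ before nasal /m/ → [ẽ]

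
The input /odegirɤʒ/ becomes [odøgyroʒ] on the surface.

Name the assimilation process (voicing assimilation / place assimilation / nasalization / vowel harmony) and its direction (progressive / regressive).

/e/→[ø] /i/→[y] /ɤ/→[o].
Vowels agree with the first vowel, so the harmony is progressive.

vowel harmony, progressive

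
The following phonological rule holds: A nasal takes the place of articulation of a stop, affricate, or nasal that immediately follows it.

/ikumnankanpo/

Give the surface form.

[ikunnaŋkampo]

/m/ before /n/ (alveolar) → [n]
/n/ before /k/ (velar) → [ŋ]
/n/ before /p/ (labial) → [m]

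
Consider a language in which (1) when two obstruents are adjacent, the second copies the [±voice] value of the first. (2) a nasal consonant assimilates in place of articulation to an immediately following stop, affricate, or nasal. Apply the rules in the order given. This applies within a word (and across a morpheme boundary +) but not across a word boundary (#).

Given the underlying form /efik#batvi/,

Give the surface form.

[efik#batfi]

Rule 1: /v/ after /t/ (voiceless) → [f]
After rule 1: efik#batfi
Rule 2: no segment meets the rule's conditions; no change.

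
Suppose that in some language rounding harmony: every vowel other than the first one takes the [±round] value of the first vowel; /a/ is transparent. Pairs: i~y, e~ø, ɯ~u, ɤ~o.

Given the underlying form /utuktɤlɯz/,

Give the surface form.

[utuktoluz]

/ɤ/ harmonizes with /u/ ([+round]) → [o]
/ɯ/ harmonizes with /u/ ([+round]) → [u]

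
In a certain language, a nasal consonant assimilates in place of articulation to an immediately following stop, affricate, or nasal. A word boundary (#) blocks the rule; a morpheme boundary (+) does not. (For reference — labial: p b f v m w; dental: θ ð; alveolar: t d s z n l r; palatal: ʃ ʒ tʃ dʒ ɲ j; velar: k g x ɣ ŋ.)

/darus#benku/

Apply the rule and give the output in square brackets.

/n/ before /k/ (velar) → [ŋ]

[darus#beŋku]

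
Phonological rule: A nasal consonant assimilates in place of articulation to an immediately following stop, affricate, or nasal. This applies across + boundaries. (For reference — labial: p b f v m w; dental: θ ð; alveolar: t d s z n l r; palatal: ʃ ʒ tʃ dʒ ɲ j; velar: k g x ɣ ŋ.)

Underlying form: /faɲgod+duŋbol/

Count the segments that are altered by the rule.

/ɲ/ before /g/ (velar) → [ŋ]
/ŋ/ before /b/ (labial) → [m]
2 segments change.

2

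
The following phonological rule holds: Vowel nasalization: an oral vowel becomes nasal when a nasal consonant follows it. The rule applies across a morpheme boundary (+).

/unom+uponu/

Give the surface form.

/u/ before nasal /n/ → [ũ]
/o/ before nasal /m/ → [õ]
/o/ before nasal /n/ → [õ]

[ũnõm+upõnu]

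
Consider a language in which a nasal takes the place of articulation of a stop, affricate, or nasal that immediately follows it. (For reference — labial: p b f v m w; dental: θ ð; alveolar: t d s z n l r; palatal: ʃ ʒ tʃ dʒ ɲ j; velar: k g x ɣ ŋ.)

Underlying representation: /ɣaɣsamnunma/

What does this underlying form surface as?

[ɣaɣsannumma]

/m/ before /n/ (alveolar) → [n]
/n/ before /m/ (labial) → [m]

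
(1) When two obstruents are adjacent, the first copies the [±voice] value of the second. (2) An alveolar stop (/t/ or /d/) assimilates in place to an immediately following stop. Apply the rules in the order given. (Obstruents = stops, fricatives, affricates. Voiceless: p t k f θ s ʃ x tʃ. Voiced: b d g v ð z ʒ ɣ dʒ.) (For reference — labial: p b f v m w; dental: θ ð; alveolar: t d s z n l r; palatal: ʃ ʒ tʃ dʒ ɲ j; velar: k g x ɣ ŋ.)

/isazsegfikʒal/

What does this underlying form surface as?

Rule 1: /z/ before /s/ (voiceless) → [s]
Rule 1: /g/ before /f/ (voiceless) → [k]
Rule 1: /k/ before /ʒ/ (voiced) → [g]
After rule 1: isassekfigʒal
Rule 2: no segment meets the rule's conditions; no change.

[isassekfigʒal]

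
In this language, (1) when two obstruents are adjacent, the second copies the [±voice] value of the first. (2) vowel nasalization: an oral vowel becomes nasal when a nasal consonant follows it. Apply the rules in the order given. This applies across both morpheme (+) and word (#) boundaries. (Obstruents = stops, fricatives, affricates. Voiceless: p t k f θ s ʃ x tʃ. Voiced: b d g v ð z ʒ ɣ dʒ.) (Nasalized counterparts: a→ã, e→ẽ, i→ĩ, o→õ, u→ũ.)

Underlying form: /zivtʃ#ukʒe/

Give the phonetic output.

[zivdʒ#ukʃe]

Rule 1: /tʃ/ after /v/ (voiced) → [dʒ]
Rule 1: /ʒ/ after /k/ (voiceless) → [ʃ]
After rule 1: zivdʒ#ukʃe
Rule 2: no segment meets the rule's conditions; no change.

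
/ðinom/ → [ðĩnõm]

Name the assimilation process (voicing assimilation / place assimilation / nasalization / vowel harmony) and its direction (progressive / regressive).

nasalization, regressive

/i/→[ĩ] /o/→[õ].
Each target copies a feature from the following segment, so the direction is regressive.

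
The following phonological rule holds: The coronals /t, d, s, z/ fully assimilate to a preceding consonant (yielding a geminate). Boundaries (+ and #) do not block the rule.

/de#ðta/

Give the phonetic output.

[de#ðða]

/t/ after /ð/ → [ð] (total assimilation)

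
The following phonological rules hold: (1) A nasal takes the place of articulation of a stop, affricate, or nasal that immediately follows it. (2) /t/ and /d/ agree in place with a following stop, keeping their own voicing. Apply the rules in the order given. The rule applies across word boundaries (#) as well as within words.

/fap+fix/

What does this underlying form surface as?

[fap+fix]

Rule 1: no segment meets the rule's conditions; no change.
After rule 1: fap+fix
Rule 2: no segment meets the rule's conditions; no change.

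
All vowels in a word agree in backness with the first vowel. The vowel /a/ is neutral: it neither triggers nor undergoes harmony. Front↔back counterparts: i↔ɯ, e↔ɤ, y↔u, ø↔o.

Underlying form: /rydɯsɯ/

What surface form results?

[rydisi]

/ɯ/ harmonizes with /y/ ([-back]) → [i]
/ɯ/ harmonizes with /y/ ([-back]) → [i]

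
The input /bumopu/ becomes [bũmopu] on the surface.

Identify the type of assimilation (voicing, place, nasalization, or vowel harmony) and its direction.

nasalization, regressive

/u/→[ũ].
Each target copies a feature from the following segment, so the direction is regressive.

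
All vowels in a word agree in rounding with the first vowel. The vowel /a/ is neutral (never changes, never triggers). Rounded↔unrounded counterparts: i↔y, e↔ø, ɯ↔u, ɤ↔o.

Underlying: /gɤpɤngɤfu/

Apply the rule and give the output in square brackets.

/u/ harmonizes with /ɤ/ ([-round]) → [ɯ]

[gɤpɤngɤfɯ]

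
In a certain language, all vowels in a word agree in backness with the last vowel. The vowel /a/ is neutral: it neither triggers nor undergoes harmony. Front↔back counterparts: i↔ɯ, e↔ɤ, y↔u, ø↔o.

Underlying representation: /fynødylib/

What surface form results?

no segment meets the rule's conditions; no change.

[fynødylib]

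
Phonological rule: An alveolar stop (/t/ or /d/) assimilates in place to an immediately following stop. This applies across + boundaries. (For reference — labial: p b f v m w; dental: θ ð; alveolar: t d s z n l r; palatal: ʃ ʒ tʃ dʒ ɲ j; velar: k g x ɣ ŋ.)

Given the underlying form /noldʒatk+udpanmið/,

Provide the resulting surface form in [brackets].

/t/ before /k/ (velar) → [k]
/d/ before /p/ (labial) → [b]

[noldʒakk+ubpanmið]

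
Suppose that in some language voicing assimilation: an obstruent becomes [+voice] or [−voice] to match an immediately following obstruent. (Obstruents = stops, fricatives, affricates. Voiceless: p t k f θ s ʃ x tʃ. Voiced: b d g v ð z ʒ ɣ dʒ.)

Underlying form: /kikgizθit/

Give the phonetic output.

/k/ before /g/ (voiced) → [g]
/z/ before /θ/ (voiceless) → [s]

[kiggisθit]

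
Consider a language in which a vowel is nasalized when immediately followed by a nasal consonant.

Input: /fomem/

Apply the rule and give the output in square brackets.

/o/ before nasal /m/ → [õ]
/e/ before nasal /m/ → [ẽ]

[fõmẽm]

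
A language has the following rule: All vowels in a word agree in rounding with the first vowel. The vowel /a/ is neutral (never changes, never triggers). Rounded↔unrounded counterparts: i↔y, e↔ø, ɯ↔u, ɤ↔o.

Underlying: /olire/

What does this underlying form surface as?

[olyrø]

/i/ harmonizes with /o/ ([+round]) → [y]
/e/ harmonizes with /o/ ([+round]) → [ø]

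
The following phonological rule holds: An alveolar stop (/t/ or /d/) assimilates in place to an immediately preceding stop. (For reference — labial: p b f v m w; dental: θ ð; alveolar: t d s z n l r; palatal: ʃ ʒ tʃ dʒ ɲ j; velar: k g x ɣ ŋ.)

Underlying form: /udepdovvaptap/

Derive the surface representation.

[udepbovvappap]

/d/ after /p/ (labial) → [b]
/t/ after /p/ (labial) → [p]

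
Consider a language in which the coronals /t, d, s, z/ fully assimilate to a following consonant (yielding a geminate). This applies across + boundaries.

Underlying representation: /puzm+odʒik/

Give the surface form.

[pumm+odʒik]

/z/ before /m/ → [m] (total assimilation)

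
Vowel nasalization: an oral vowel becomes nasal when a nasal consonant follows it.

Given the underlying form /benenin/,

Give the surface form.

/e/ before nasal /n/ → [ẽ]
/e/ before nasal /n/ → [ẽ]
/i/ before nasal /n/ → [ĩ]

[bẽnẽnĩn]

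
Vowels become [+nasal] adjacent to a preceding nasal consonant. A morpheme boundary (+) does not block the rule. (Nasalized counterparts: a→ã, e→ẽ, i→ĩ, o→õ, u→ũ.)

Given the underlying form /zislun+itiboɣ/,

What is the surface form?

[zislun+ĩtiboɣ]

/i/ after nasal /n/ → [ĩ]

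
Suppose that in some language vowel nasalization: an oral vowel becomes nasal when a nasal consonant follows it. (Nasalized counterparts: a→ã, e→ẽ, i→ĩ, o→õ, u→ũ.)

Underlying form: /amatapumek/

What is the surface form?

/a/ before nasal /m/ → [ã]
/u/ before nasal /m/ → [ũ]

[ãmatapũmek]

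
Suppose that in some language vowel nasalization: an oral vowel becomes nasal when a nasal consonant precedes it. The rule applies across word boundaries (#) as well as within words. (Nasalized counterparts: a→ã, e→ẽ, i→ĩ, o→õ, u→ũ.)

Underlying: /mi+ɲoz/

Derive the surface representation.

[mĩ+ɲõz]

/i/ after nasal /m/ → [ĩ]
/o/ after nasal /ɲ/ → [õ]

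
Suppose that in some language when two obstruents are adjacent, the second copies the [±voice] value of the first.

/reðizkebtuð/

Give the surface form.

[reðizgebduð]

/k/ after /z/ (voiced) → [g]
/t/ after /b/ (voiced) → [d]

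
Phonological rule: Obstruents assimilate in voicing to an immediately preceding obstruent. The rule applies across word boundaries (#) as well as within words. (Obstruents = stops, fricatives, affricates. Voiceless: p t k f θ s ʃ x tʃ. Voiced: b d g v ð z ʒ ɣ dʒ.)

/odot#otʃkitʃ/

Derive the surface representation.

no segment meets the rule's conditions; no change.

[odot#otʃkitʃ]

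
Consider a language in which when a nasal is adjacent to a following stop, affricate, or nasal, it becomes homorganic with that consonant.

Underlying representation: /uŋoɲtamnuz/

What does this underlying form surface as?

/ɲ/ before /t/ (alveolar) → [n]
/m/ before /n/ (alveolar) → [n]

[uŋontannuz]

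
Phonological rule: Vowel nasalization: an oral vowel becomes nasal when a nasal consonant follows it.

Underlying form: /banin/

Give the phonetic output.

[bãnĩn]

/a/ before nasal /n/ → [ã]
/i/ before nasal /n/ → [ĩ]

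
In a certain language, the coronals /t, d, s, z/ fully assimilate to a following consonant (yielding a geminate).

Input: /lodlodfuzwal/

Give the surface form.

/d/ before /l/ → [l] (total assimilation)
/d/ before /f/ → [f] (total assimilation)
/z/ before /w/ → [w] (total assimilation)

[lolloffuwwal]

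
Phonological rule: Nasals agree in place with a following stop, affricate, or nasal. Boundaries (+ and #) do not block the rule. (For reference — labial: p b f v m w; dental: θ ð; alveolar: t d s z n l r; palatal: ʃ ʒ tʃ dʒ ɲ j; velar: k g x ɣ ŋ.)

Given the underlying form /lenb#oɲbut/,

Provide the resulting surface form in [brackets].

/n/ before /b/ (labial) → [m]
/ɲ/ before /b/ (labial) → [m]

[lemb#ombut]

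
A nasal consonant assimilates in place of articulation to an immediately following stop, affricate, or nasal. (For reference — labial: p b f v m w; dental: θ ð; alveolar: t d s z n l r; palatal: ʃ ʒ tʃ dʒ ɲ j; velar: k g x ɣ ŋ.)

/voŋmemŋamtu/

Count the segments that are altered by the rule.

/ŋ/ before /m/ (labial) → [m]
/m/ before /ŋ/ (velar) → [ŋ]
/m/ before /t/ (alveolar) → [n]
3 segments change.

3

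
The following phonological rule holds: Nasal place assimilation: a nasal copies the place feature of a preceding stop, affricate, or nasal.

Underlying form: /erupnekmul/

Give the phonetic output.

[erupmekŋul]

/n/ after /p/ (labial) → [m]
/m/ after /k/ (velar) → [ŋ]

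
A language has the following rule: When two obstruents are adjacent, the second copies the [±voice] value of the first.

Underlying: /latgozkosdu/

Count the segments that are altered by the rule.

3

/g/ after /t/ (voiceless) → [k]
/k/ after /z/ (voiced) → [g]
/d/ after /s/ (voiceless) → [t]
3 segments change.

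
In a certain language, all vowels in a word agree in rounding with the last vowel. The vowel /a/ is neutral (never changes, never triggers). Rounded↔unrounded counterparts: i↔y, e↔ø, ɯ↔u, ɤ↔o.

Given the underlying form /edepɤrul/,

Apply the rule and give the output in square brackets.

[ødøporul]

/e/ harmonizes with /u/ ([+round]) → [ø]
/e/ harmonizes with /u/ ([+round]) → [ø]
/ɤ/ harmonizes with /u/ ([+round]) → [o]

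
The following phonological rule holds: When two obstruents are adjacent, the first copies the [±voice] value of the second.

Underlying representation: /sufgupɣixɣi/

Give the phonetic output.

[suvgubɣiɣɣi]

/f/ before /g/ (voiced) → [v]
/p/ before /ɣ/ (voiced) → [b]
/x/ before /ɣ/ (voiced) → [ɣ]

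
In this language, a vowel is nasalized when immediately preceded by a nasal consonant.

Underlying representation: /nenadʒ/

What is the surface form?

/e/ after nasal /n/ → [ẽ]
/a/ after nasal /n/ → [ã]

[nẽnãdʒ]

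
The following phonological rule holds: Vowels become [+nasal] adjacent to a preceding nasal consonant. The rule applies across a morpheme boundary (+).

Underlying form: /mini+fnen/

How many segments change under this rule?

/i/ after nasal /m/ → [ĩ]
/i/ after nasal /n/ → [ĩ]
/e/ after nasal /n/ → [ẽ]
3 segments change.

3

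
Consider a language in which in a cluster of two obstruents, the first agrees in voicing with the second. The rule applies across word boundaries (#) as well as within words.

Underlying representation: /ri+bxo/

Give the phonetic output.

/b/ before /x/ (voiceless) → [p]

[ri+pxo]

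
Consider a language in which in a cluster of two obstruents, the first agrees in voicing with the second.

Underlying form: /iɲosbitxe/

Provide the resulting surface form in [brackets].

/s/ before /b/ (voiced) → [z]

[iɲozbitxe]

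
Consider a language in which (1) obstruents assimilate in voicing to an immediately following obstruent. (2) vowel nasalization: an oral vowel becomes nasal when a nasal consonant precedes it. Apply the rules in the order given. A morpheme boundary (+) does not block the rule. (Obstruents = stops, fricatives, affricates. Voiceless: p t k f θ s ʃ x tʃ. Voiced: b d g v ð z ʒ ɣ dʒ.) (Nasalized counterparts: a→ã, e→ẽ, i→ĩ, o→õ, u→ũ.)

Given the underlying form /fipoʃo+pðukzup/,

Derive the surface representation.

Rule 1: /p/ before /ð/ (voiced) → [b]
Rule 1: /k/ before /z/ (voiced) → [g]
After rule 1: fipoʃo+bðugzup
Rule 2: no segment meets the rule's conditions; no change.

[fipoʃo+bðugzup]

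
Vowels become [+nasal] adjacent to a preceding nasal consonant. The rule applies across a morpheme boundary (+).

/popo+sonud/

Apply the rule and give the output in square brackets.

/u/ after nasal /n/ → [ũ]

[popo+sonũd]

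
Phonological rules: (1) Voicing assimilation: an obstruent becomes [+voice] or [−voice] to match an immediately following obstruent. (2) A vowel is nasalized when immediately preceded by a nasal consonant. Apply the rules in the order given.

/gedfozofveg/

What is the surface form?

[getfozovveg]

Rule 1: /d/ before /f/ (voiceless) → [t]
Rule 1: /f/ before /v/ (voiced) → [v]
After rule 1: getfozovveg
Rule 2: no segment meets the rule's conditions; no change.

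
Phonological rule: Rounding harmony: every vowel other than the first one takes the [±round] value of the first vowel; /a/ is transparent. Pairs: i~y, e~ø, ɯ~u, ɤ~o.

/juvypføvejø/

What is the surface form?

/e/ harmonizes with /u/ ([+round]) → [ø]

[juvypføvøjø]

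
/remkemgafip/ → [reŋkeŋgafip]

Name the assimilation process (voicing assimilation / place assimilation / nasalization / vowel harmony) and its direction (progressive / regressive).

place assimilation, regressive

/m/→[ŋ] /m/→[ŋ].
Each target copies a feature from the following segment, so the direction is regressive.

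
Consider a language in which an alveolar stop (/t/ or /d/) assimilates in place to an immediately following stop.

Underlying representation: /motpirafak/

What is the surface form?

/t/ before /p/ (labial) → [p]

[moppirafak]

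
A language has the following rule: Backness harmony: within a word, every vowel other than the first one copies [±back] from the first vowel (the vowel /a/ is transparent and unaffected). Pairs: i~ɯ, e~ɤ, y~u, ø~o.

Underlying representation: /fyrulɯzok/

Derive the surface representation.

/u/ harmonizes with /y/ ([-back]) → [y]
/ɯ/ harmonizes with /y/ ([-back]) → [i]
/o/ harmonizes with /y/ ([-back]) → [ø]

[fyrylizøk]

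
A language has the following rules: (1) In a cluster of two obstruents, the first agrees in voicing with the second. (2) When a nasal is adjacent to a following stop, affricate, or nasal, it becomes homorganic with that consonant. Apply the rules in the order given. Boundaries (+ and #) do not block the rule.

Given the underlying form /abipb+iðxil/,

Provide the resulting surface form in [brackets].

Rule 1: /p/ before /b/ (voiced) → [b]
Rule 1: /ð/ before /x/ (voiceless) → [θ]
After rule 1: abibb+iθxil
Rule 2: no segment meets the rule's conditions; no change.

[abibb+iθxil]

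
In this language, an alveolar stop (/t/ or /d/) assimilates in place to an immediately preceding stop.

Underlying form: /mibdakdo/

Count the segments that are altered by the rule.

/d/ after /b/ (labial) → [b]
/d/ after /k/ (velar) → [g]
2 segments change.

2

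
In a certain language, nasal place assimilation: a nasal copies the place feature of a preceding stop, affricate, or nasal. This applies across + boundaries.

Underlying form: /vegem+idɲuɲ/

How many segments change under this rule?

1

/ɲ/ after /d/ (alveolar) → [n]
1 segment changes.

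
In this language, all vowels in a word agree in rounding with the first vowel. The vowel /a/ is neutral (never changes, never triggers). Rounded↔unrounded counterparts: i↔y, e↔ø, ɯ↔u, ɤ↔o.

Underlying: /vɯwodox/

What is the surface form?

/o/ harmonizes with /ɯ/ ([-round]) → [ɤ]
/o/ harmonizes with /ɯ/ ([-round]) → [ɤ]

[vɯwɤdɤx]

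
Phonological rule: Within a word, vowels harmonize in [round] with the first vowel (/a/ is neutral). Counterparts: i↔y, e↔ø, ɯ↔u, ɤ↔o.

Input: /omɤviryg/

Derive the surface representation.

[omovyryg]

/ɤ/ harmonizes with /o/ ([+round]) → [o]
/i/ harmonizes with /o/ ([+round]) → [y]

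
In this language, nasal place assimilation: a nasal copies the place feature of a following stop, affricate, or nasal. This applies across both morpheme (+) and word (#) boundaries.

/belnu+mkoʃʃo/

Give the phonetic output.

/m/ before /k/ (velar) → [ŋ]

[belnu+ŋkoʃʃo]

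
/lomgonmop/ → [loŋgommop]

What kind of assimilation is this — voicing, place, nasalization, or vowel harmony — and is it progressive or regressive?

place assimilation, regressive

/m/→[ŋ] /n/→[m].
Each target copies a feature from the following segment, so the direction is regressive.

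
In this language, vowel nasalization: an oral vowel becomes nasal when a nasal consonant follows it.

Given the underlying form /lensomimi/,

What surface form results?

/e/ before nasal /n/ → [ẽ]
/o/ before nasal /m/ → [õ]
/i/ before nasal /m/ → [ĩ]

[lẽnsõmĩmi]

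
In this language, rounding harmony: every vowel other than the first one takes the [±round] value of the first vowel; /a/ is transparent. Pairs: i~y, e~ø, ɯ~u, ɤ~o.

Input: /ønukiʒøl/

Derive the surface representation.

/i/ harmonizes with /ø/ ([+round]) → [y]

[ønukyʒøl]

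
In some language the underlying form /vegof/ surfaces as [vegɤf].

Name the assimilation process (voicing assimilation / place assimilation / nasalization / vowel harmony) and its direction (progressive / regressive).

vowel harmony, progressive

/o/→[ɤ].
Vowels agree with the first vowel, so the harmony is progressive.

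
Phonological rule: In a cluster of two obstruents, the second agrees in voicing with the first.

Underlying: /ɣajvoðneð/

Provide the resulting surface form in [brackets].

[ɣajvoðneð]

no segment meets the rule's conditions; no change.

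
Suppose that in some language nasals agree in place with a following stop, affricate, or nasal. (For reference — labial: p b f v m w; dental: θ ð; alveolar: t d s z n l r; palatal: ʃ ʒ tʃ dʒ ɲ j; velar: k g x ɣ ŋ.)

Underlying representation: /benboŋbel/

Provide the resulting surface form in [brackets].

/n/ before /b/ (labial) → [m]
/ŋ/ before /b/ (labial) → [m]

[bembombel]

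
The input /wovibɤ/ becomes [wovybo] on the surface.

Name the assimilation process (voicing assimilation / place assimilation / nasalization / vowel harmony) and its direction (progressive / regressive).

/i/→[y] /ɤ/→[o].
Vowels agree with the first vowel, so the harmony is progressive.

vowel harmony, progressive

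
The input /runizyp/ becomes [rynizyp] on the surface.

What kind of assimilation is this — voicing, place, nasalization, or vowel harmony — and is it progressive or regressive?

/u/→[y].
Vowels agree with the last vowel, so the harmony is regressive.

vowel harmony, regressive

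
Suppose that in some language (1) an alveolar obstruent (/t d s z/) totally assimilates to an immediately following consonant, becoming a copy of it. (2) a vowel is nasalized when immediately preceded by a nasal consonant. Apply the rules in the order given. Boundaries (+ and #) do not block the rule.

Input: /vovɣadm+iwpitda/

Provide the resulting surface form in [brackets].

[vovɣamm+ĩwpidda]

Rule 1: /d/ before /m/ → [m] (total assimilation)
Rule 1: /t/ before /d/ → [d] (total assimilation)
After rule 1: vovɣamm+iwpidda
Rule 2: /i/ after nasal /m/ → [ĩ]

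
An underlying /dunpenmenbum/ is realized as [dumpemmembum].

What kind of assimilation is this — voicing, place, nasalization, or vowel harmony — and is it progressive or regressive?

/n/→[m] /n/→[m] /n/→[m].
Each target copies a feature from the following segment, so the direction is regressive.

place assimilation, regressive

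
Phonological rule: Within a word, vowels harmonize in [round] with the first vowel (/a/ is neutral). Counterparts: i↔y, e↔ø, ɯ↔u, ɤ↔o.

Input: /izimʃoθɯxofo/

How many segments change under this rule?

/o/ harmonizes with /i/ ([-round]) → [ɤ]
/o/ harmonizes with /i/ ([-round]) → [ɤ]
/o/ harmonizes with /i/ ([-round]) → [ɤ]
3 segments change.

3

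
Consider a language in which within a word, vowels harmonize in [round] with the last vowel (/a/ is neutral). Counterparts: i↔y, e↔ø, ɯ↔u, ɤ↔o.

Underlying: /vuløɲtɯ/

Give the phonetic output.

[vɯleɲtɯ]

/u/ harmonizes with /ɯ/ ([-round]) → [ɯ]
/ø/ harmonizes with /ɯ/ ([-round]) → [e]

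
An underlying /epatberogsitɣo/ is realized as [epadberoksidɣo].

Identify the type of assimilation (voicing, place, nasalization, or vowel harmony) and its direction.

voicing assimilation, regressive

/t/→[d] /g/→[k] /t/→[d].
Each target copies a feature from the following segment, so the direction is regressive.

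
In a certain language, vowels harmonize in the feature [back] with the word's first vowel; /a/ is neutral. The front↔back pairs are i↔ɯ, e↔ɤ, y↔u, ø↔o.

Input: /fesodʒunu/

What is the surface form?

/o/ harmonizes with /e/ ([-back]) → [ø]
/u/ harmonizes with /e/ ([-back]) → [y]
/u/ harmonizes with /e/ ([-back]) → [y]

[fesødʒyny]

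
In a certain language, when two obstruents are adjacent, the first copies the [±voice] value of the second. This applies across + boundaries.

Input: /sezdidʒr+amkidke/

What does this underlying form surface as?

[sezdidʒr+amkitke]

/d/ before /k/ (voiceless) → [t]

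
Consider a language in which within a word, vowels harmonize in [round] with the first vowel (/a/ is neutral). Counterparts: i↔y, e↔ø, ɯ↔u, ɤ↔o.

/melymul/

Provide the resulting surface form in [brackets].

[melimɯl]

/y/ harmonizes with /e/ ([-round]) → [i]
/u/ harmonizes with /e/ ([-round]) → [ɯ]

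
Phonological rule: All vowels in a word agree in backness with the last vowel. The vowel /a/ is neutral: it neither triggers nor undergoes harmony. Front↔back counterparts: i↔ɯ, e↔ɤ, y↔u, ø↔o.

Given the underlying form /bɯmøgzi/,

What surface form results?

/ɯ/ harmonizes with /i/ ([-back]) → [i]

[bimøgzi]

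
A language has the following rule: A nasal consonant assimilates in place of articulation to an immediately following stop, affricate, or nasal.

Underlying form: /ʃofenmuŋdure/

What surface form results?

[ʃofemmundure]

/n/ before /m/ (labial) → [m]
/ŋ/ before /d/ (alveolar) → [n]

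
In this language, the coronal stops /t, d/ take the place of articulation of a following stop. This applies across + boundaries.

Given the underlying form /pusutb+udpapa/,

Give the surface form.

[pusupb+ubpapa]

/t/ before /b/ (labial) → [p]
/d/ before /p/ (labial) → [b]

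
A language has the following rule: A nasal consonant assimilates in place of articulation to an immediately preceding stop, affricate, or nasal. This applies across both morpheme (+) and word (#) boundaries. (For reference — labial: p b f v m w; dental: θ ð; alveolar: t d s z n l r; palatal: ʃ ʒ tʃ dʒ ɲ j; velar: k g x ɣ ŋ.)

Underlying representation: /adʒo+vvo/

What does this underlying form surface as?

[adʒo+vvo]

no segment meets the rule's conditions; no change.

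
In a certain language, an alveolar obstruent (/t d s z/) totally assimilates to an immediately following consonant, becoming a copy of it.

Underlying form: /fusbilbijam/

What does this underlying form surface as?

/s/ before /b/ → [b] (total assimilation)

[fubbilbijam]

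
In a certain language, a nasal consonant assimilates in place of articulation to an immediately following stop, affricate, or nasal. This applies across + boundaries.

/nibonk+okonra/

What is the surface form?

[niboŋk+okonra]

/n/ before /k/ (velar) → [ŋ]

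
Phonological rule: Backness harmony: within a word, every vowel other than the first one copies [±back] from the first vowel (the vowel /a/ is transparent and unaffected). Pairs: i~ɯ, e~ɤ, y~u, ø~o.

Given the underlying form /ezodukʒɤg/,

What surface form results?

/o/ harmonizes with /e/ ([-back]) → [ø]
/u/ harmonizes with /e/ ([-back]) → [y]
/ɤ/ harmonizes with /e/ ([-back]) → [e]

[ezødykʒeg]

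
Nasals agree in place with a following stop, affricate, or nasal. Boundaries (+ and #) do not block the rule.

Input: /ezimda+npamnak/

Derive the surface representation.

[ezinda+mpannak]

/m/ before /d/ (alveolar) → [n]
/n/ before /p/ (labial) → [m]
/m/ before /n/ (alveolar) → [n]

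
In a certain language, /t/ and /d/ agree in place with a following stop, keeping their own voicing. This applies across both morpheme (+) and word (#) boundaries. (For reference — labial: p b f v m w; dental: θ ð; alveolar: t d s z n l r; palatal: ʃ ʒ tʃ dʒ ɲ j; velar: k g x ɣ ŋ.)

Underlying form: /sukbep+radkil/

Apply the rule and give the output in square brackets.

/d/ before /k/ (velar) → [g]

[sukbep+ragkil]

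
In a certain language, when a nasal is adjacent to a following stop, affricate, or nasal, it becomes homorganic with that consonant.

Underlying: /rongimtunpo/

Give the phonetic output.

/n/ before /g/ (velar) → [ŋ]
/m/ before /t/ (alveolar) → [n]
/n/ before /p/ (labial) → [m]

[roŋgintumpo]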